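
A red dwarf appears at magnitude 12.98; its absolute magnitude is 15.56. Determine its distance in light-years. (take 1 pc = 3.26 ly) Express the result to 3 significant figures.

μ = m − M = -2.580
m − M = 5 log₁₀ d − 5
log₁₀ d = (m − M)/5 + 1 = 0.4840
d = 10^0.4840 = 3.048 pc
= 9.936 ly

d ≈ 9.94 ly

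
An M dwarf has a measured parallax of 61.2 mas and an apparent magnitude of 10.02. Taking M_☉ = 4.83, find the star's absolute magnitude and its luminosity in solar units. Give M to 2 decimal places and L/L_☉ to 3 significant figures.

d = 1/p = 1000/61.2 mas = 16.34 pc
M = m − 5 log₁₀ d + 5 = 10.02 − 5·1.2132 + 5 = 8.954
M − M_☉ = 8.954 − 4.83 = 4.124
L/L_☉ = 10^(−0.4 × 4.124) = 0.02241

M ≈ 8.95; L/L_☉ ≈ 0.0224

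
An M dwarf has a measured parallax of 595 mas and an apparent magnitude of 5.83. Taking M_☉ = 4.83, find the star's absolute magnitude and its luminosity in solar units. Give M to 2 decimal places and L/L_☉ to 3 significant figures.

d = 1/p = 1000/595 mas = 1.681 pc
M = m − 5 log₁₀ d + 5 = 5.83 − 5·0.2255 + 5 = 9.703
M − M_☉ = 9.703 − 4.83 = 4.873
L/L_☉ = 10^(−0.4 × 4.873) = 0.01125

M ≈ 9.70; L/L_☉ ≈ 0.0112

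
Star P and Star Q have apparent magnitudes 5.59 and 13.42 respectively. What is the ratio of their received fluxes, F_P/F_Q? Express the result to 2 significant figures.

F_P/F_Q ≈ 1400

Δm = 5.59 − (13.42) = -7.83
Flux ratio = 10^(−0.4 Δm) = 10^(−0.4 × -7.83) = 10^3.132 = 1355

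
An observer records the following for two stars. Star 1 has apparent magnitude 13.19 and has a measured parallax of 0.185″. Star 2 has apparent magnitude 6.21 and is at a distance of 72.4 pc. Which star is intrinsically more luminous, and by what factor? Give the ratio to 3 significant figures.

Star 1: d = 1/p = 1/0.185″ = 5.405 pc
Star 1: M = m − 5 log₁₀ d + 5 = 13.19 − 5·0.7328 + 5 = 14.526
Star 2: M = m − 5 log₁₀ d + 5 = 6.21 − 5·1.8597 + 5 = 1.911
ΔM = M_1 − M_2 = 14.526 − (1.911) = 12.615; smaller M is more luminous → Star 2.
L ratio = 10^(0.4 |ΔM|) = 10^5.046 = 111100

Star 2 is more luminous, by a factor of 111000.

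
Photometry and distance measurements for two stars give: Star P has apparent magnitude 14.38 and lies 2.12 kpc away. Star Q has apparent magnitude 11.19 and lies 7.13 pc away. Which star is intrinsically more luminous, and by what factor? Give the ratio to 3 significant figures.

Star P is more luminous, by a factor of 4680.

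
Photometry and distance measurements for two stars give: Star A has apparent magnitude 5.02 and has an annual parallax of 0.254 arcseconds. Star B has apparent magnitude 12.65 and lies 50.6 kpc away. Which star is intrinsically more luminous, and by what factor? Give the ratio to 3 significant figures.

Star B is more luminous, by a factor of 147000.

Star A: d = 1/p = 1/0.254″ = 3.937 pc
Star A: M = m − 5 log₁₀ d + 5 = 5.02 − 5·0.5952 + 5 = 7.044
Star B: d = 50.6 kpc = 50600 pc
Star B: M = m − 5 log₁₀ d + 5 = 12.65 − 5·4.7042 + 5 = -5.871
ΔM = M_A − M_B = 7.044 − (-5.871) = 12.915; smaller M is more luminous → Star B.
L ratio = 10^(0.4 |ΔM|) = 10^5.166 = 146500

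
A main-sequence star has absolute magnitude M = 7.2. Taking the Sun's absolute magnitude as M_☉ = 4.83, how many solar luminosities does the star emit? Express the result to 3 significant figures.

L/L_☉ ≈ 0.113

M − M_☉ = 7.2 − 4.83 = 2.370
L/L_☉ = 10^(−0.4 (M − M_☉)) = 10^-0.948 = 0.1127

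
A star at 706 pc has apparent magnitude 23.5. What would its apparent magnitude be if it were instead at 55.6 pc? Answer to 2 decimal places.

Flux ∝ 1/d², so Δm = 5 log₁₀(d₂/d₁) = 5 log₁₀(55.6/706) = -5.519
m₂ = m₁ + Δm = 23.5 + (-5.519) = 17.981

m ≈ 17.98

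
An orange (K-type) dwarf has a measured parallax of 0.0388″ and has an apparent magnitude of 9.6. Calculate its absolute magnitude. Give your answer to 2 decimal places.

d = 1/p = 1/0.0388″ = 25.77 pc
5 log₁₀(d/10 pc) = 5 log₁₀(25.77) − 5 = 2.056
M = m − 5 log₁₀(d/10) = 9.6 − 2.056 = 7.544

M ≈ 7.54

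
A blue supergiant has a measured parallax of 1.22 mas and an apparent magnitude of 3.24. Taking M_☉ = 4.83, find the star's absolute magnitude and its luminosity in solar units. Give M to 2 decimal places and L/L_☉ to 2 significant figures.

d = 1/p = 1000/1.22 mas = 819.7 pc
M = m − 5 log₁₀ d + 5 = 3.24 − 5·2.9136 + 5 = -6.328
M − M_☉ = -6.328 − 4.83 = -11.158
L/L_☉ = 10^(−0.4 × -11.158) = 29060

M ≈ -6.33; L/L_☉ ≈ 29000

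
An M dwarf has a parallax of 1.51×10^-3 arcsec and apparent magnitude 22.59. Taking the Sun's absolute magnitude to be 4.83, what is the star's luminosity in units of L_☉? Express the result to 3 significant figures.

d = 1/p = 1/1.51×10^-3″ = 662.3 pc
M = m − 5 log₁₀ d + 5 = 22.59 − 5·2.8210 + 5 = 13.485
M − M_☉ = 13.485 − 4.83 = 8.655
L/L_☉ = 10^(−0.4 × 8.655) = 3.452×10^-4

L/L_☉ ≈ 3.45×10^-4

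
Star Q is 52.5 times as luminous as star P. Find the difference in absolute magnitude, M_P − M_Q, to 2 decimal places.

M_P − M_Q ≈ 4.30

Pogson: ΔM = −2.5 log₁₀(ratio) = −2.5 log₁₀(52.5) = −2.5 × 1.7202 = -4.300
Star Q is brighter so has the smaller magnitude: M_P − M_Q is positive.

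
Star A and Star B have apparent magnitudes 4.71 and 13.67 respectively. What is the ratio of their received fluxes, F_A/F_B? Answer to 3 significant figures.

Δm = 4.71 − (13.67) = -8.96
Flux ratio = 10^(−0.4 Δm) = 10^(−0.4 × -8.96) = 10^3.584 = 3837

F_A/F_B ≈ 3840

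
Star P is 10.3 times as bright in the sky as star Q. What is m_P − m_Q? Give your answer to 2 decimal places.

Pogson: Δm = −2.5 log₁₀(ratio) = −2.5 log₁₀(10.3) = −2.5 × 1.0128 = -2.532
Star P is brighter, so it has the smaller magnitude: the difference is negative.

m_P − m_Q ≈ -2.53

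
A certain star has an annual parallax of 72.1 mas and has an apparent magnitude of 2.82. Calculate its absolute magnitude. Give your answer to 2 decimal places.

M ≈ 2.11

p = 72.1 mas = 0.0721″ → d = 1/p = 13.87 pc
5 log₁₀(d/10 pc) = 5 log₁₀(13.87) − 5 = 0.710
M = m − 5 log₁₀(d/10) = 2.82 − 0.710 = 2.110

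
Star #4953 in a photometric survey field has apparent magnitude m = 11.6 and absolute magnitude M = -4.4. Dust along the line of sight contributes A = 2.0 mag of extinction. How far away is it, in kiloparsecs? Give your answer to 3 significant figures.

m − M = 5 log₁₀(d/10 pc) + A  ⇒  11.6 − (-4.4) − 2.0 = 5 log₁₀(d/10)
14.000 = 5 log₁₀(d/10)
log₁₀ d = (m − M − A)/5 + 1 = 3.8000
d = 10^3.8000 = 6310 pc
= 6.310 kpc

d ≈ 6.31 kpc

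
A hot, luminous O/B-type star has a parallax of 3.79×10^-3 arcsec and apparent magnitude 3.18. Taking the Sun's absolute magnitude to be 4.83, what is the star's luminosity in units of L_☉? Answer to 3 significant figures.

d = 1/p = 1/3.79×10^-3″ = 263.9 pc
M = m − 5 log₁₀ d + 5 = 3.18 − 5·2.4214 + 5 = -3.927
M − M_☉ = -3.927 − 4.83 = -8.757
L/L_☉ = 10^(−0.4 × -8.757) = 3182

L/L_☉ ≈ 3180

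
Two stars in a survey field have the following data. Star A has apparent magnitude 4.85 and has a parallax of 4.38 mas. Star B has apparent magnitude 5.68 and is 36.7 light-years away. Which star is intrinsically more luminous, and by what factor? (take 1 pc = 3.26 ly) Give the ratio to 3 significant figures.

Star A is more luminous, by a factor of 883.

Star A: p = 4.38 mas = 4.38×10^-3″ → d = 1/p = 228.3 pc
Star A: M = m − 5 log₁₀ d + 5 = 4.85 − 5·2.3585 + 5 = -1.943
Star B: d = 36.7 ly / 3.26 = 11.26 pc
Star B: M = m − 5 log₁₀ d + 5 = 5.68 − 5·1.0514 + 5 = 5.423
ΔM = M_A − M_B = -1.943 − (5.423) = -7.365; smaller M is more luminous → Star A.
L ratio = 10^(0.4 |ΔM|) = 10^2.946 = 883.4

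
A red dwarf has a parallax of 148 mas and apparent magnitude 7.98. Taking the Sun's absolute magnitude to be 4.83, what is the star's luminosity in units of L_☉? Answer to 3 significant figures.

L/L_☉ ≈ 0.0251

d = 1/p = 1000/148 mas = 6.757 pc
M = m − 5 log₁₀ d + 5 = 7.98 − 5·0.8297 + 5 = 8.831
M − M_☉ = 8.831 − 4.83 = 4.001
L/L_☉ = 10^(−0.4 × 4.001) = 0.02509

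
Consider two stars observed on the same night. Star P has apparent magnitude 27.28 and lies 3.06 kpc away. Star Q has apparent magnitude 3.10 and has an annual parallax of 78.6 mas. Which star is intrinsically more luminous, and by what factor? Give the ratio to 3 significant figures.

Star P: d = 3.06 kpc = 3060 pc
Star P: M = m − 5 log₁₀ d + 5 = 27.28 − 5·3.4857 + 5 = 14.851
Star Q: p = 78.6 mas = 0.0786″ → d = 1/p = 12.72 pc
Star Q: M = m − 5 log₁₀ d + 5 = 3.10 − 5·1.1046 + 5 = 2.577
ΔM = M_P − M_Q = 14.851 − (2.577) = 12.274; smaller M is more luminous → Star Q.
L ratio = 10^(0.4 |ΔM|) = 10^4.910 = 81230

Star Q is more luminous, by a factor of 81200.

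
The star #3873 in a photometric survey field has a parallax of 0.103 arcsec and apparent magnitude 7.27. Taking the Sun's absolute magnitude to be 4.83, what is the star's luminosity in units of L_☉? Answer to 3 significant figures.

d = 1/p = 1/0.103″ = 9.709 pc
M = m − 5 log₁₀ d + 5 = 7.27 − 5·0.9872 + 5 = 7.334
M − M_☉ = 7.334 − 4.83 = 2.504
L/L_☉ = 10^(−0.4 × 2.504) = 0.09962

L/L_☉ ≈ 0.0996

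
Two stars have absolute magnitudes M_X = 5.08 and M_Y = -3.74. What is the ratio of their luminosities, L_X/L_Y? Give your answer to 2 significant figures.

ΔM = M_X − M_Y = 8.82
L_X/L_Y = 10^(−0.4 ΔM) = 10^-3.528 = 2.965×10^-4

L_X/L_Y ≈ 3.0×10^-4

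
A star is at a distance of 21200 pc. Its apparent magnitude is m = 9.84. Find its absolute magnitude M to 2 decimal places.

5 log₁₀(d/10 pc) = 5 log₁₀(21200) − 5 = 16.632
M = m − 5 log₁₀(d/10) = 9.84 − 16.632 = -6.792

M ≈ -6.79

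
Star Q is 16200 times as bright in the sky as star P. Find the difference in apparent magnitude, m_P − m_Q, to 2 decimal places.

Pogson: Δm = −2.5 log₁₀(ratio) = −2.5 log₁₀(16200) = −2.5 × 4.2095 = -10.524
Star Q is brighter so has the smaller magnitude: m_P − m_Q is positive.

m_P − m_Q ≈ 10.52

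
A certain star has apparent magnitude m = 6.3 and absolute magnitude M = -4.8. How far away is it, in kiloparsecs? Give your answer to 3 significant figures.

d ≈ 1.66 kpc

μ = m − M = 11.100
m − M = 5 log₁₀ d − 5
log₁₀ d = (m − M)/5 + 1 = 3.2200
d = 10^3.2200 = 1660 pc
= 1.660 kpc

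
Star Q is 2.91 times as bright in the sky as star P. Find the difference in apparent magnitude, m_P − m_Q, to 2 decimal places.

m_P − m_Q ≈ 1.16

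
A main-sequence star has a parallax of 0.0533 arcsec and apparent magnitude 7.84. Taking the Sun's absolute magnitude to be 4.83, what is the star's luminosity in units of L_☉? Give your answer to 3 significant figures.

d = 1/p = 1/0.0533″ = 18.76 pc
M = m − 5 log₁₀ d + 5 = 7.84 − 5·1.2733 + 5 = 6.474
M − M_☉ = 6.474 − 4.83 = 1.644
L/L_☉ = 10^(−0.4 × 1.644) = 0.2201

L/L_☉ ≈ 0.220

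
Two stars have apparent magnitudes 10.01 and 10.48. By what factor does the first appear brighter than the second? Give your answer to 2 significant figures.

Δm = 10.01 − (10.48) = -0.47
Flux ratio = 10^(−0.4 Δm) = 10^(−0.4 × -0.47) = 10^0.188 = 1.542

1.5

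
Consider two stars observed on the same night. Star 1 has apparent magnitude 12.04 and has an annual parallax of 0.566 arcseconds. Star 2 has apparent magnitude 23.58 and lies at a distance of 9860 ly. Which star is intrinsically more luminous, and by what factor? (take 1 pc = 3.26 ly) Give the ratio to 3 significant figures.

Star 2 is more luminous, by a factor of 70.9.

Star 1: d = 1/p = 1/0.566″ = 1.767 pc
Star 1: M = m − 5 log₁₀ d + 5 = 12.04 − 5·0.2472 + 5 = 15.804
Star 2: d = 9860 ly / 3.26 = 3025 pc
Star 2: M = m − 5 log₁₀ d + 5 = 23.58 − 5·3.4807 + 5 = 11.177
ΔM = M_1 − M_2 = 15.804 − (11.177) = 4.627; smaller M is more luminous → Star 2.
L ratio = 10^(0.4 |ΔM|) = 10^1.851 = 70.95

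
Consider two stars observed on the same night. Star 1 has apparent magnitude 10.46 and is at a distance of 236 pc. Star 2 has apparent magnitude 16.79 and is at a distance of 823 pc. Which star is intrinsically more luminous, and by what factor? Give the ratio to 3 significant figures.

Star 1 is more luminous, by a factor of 28.0.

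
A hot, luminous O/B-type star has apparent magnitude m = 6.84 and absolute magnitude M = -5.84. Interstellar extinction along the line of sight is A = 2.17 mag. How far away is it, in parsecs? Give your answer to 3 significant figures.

m − M = 5 log₁₀(d/10 pc) + A  ⇒  6.84 − (-5.84) − 2.17 = 5 log₁₀(d/10)
10.510 = 5 log₁₀(d/10)
log₁₀ d = (m − M − A)/5 + 1 = 3.1020
d = 10^3.1020 = 1265 pc

d ≈ 1260 pc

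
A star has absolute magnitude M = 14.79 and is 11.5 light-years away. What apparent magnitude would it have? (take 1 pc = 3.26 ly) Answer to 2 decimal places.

m ≈ 12.53

d = 11.5 ly / 3.26 = 3.528 pc
m = M + 5 log₁₀ d − 5 = 14.79 + 5·0.5475 − 5 = 12.527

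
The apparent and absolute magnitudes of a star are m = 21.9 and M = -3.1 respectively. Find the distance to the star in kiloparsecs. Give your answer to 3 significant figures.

μ = m − M = 25.000
m − M = 5 log₁₀ d − 5
log₁₀ d = (m − M)/5 + 1 = 6.0000
d = 10^6.0000 = 1.000×10^6 pc
= 1000 kpc

d ≈ 1000 kpc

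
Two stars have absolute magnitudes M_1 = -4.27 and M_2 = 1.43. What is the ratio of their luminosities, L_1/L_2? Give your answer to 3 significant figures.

ΔM = M_1 − M_2 = -5.70
L_1/L_2 = 10^(−0.4 ΔM) = 10^2.280 = 190.5

L_1/L_2 ≈ 191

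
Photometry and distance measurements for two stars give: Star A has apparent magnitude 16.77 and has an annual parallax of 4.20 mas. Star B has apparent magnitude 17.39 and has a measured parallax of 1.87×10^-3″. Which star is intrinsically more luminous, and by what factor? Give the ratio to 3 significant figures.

Star B is more luminous, by a factor of 2.85.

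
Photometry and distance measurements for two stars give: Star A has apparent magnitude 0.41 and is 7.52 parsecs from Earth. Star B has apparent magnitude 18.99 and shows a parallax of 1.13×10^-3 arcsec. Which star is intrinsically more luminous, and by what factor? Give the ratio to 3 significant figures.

Star A: M = m − 5 log₁₀ d + 5 = 0.41 − 5·0.8762 + 5 = 1.029
Star B: d = 1/p = 1/1.13×10^-3″ = 885.0 pc
Star B: M = m − 5 log₁₀ d + 5 = 18.99 − 5·2.9469 + 5 = 9.255
ΔM = M_A − M_B = 1.029 − (9.255) = -8.226; smaller M is more luminous → Star A.
L ratio = 10^(0.4 |ΔM|) = 10^3.291 = 1953

Star A is more luminous, by a factor of 1950.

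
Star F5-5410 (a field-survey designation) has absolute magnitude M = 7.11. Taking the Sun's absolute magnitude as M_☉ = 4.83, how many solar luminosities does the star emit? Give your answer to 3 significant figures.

L/L_☉ ≈ 0.122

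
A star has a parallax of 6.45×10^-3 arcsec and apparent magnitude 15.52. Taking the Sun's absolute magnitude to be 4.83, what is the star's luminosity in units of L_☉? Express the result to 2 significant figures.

L/L_☉ ≈ 0.013

d = 1/p = 1/6.45×10^-3″ = 155.0 pc
M = m − 5 log₁₀ d + 5 = 15.52 − 5·2.1904 + 5 = 9.568
M − M_☉ = 9.568 − 4.83 = 4.738
L/L_☉ = 10^(−0.4 × 4.738) = 0.01273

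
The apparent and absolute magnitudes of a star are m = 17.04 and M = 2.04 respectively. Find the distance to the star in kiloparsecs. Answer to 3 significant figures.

μ = m − M = 15.000
m − M = 5 log₁₀ d − 5
log₁₀ d = (m − M)/5 + 1 = 4.0000
d = 10^4.0000 = 10000 pc
= 10.00 kpc

d ≈ 10.0 kpc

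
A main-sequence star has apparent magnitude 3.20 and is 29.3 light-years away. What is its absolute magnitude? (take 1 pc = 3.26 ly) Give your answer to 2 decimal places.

M ≈ 3.43

d = 29.3 ly / 3.26 = 8.988 pc
5 log₁₀(d/10 pc) = 5 log₁₀(8.988) − 5 = -0.232
M = m − 5 log₁₀(d/10) = 3.20 + 0.232 = 3.432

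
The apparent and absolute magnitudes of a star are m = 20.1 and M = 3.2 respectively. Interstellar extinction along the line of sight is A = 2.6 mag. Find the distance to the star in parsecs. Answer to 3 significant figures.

d ≈ 7240 pc

m − M = 5 log₁₀(d/10 pc) + A  ⇒  20.1 − (3.2) − 2.6 = 5 log₁₀(d/10)
14.300 = 5 log₁₀(d/10)
log₁₀ d = (m − M − A)/5 + 1 = 3.8600
d = 10^3.8600 = 7244 pc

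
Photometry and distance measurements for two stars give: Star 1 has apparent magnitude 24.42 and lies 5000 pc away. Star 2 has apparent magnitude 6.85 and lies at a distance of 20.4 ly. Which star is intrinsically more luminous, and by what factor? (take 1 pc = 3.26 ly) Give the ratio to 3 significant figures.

Star 1: M = m − 5 log₁₀ d + 5 = 24.42 − 5·3.6990 + 5 = 10.925
Star 2: d = 20.4 ly / 3.26 = 6.258 pc
Star 2: M = m − 5 log₁₀ d + 5 = 6.85 − 5·0.7964 + 5 = 7.868
ΔM = M_1 − M_2 = 10.925 − (7.868) = 3.057; smaller M is more luminous → Star 2.
L ratio = 10^(0.4 |ΔM|) = 10^1.223 = 16.71

Star 2 is more luminous, by a factor of 16.7.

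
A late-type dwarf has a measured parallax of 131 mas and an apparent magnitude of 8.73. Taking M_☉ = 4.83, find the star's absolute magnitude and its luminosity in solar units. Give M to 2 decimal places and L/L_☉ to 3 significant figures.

d = 1/p = 1000/131 mas = 7.634 pc
M = m − 5 log₁₀ d + 5 = 8.73 − 5·0.8827 + 5 = 9.316
M − M_☉ = 9.316 − 4.83 = 4.486
L/L_☉ = 10^(−0.4 × 4.486) = 0.01605

M ≈ 9.32; L/L_☉ ≈ 0.0160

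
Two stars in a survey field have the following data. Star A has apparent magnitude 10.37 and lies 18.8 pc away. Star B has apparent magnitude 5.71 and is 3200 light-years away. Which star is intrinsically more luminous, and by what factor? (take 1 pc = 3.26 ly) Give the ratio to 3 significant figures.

Star B is more luminous, by a factor of 199000.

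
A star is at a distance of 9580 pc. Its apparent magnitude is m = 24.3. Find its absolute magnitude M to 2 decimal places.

5 log₁₀(d/10 pc) = 5 log₁₀(9580) − 5 = 14.907
M = m − 5 log₁₀(d/10) = 24.3 − 14.907 = 9.393

M ≈ 9.39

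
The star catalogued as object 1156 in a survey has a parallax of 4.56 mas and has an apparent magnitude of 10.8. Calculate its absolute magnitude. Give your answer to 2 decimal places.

M ≈ 4.09

p = 4.56 mas = 4.56×10^-3″ → d = 1/p = 219.3 pc
5 log₁₀(d/10 pc) = 5 log₁₀(219.3) − 5 = 6.705
M = m − 5 log₁₀(d/10) = 10.8 − 6.705 = 4.095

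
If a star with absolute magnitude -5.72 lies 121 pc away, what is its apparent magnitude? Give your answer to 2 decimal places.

m ≈ -0.31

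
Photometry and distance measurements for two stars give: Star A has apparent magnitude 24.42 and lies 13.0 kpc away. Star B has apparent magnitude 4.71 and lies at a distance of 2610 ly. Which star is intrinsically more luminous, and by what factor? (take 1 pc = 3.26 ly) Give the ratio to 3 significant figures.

Star B is more luminous, by a factor of 290000.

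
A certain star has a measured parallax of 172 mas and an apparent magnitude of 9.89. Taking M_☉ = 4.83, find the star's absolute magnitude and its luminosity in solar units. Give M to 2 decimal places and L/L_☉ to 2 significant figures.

M ≈ 11.07; L/L_☉ ≈ 3.2×10^-3

d = 1/p = 1000/172 mas = 5.814 pc
M = m − 5 log₁₀ d + 5 = 9.89 − 5·0.7645 + 5 = 11.068
M − M_☉ = 11.068 − 4.83 = 6.238
L/L_☉ = 10^(−0.4 × 6.238) = 3.198×10^-3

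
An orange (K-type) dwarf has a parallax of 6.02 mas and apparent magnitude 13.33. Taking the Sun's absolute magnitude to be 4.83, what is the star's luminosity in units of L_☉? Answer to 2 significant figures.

L/L_☉ ≈ 0.11

d = 1/p = 1000/6.02 mas = 166.1 pc
M = m − 5 log₁₀ d + 5 = 13.33 − 5·2.2204 + 5 = 7.228
M − M_☉ = 7.228 − 4.83 = 2.398
L/L_☉ = 10^(−0.4 × 2.398) = 0.1099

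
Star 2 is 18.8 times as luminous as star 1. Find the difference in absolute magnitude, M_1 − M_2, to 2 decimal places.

M_1 − M_2 ≈ 3.19

Pogson: ΔM = −2.5 log₁₀(ratio) = −2.5 log₁₀(18.8) = −2.5 × 1.2742 = -3.185
Star 2 is brighter so has the smaller magnitude: M_1 − M_2 is positive.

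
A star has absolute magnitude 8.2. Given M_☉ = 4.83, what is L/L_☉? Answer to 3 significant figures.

L/L_☉ ≈ 0.0449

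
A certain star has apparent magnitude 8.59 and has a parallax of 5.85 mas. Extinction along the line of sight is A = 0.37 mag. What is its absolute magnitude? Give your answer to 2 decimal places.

M ≈ 2.06

p = 5.85 mas = 5.85×10^-3″ → d = 1/p = 170.9 pc
5 log₁₀(d/10 pc) = 5 log₁₀(170.9) − 5 = 6.164
M = m − 5 log₁₀(d/10) − A = 8.59 − 6.164 − 0.37 = 2.056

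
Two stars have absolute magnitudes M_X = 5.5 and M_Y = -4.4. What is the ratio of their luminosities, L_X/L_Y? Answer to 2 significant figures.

ΔM = M_X − M_Y = 9.9
L_X/L_Y = 10^(−0.4 ΔM) = 10^-3.960 = 1.096×10^-4

L_X/L_Y ≈ 1.1×10^-4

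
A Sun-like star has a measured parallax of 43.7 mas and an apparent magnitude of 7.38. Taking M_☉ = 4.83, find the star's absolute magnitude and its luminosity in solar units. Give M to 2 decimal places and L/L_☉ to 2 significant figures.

d = 1/p = 1000/43.7 mas = 22.88 pc
M = m − 5 log₁₀ d + 5 = 7.38 − 5·1.3595 + 5 = 5.582
M − M_☉ = 5.582 − 4.83 = 0.752
L/L_☉ = 10^(−0.4 × 0.752) = 0.5001

M ≈ 5.58; L/L_☉ ≈ 0.50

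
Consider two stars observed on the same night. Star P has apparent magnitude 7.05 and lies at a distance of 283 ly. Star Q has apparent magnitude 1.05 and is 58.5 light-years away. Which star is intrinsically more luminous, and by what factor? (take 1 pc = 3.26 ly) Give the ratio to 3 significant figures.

Star P: d = 283 ly / 3.26 = 86.81 pc
Star P: M = m − 5 log₁₀ d + 5 = 7.05 − 5·1.9386 + 5 = 2.357
Star Q: d = 58.5 ly / 3.26 = 17.94 pc
Star Q: M = m − 5 log₁₀ d + 5 = 1.05 − 5·1.2539 + 5 = -0.220
ΔM = M_P − M_Q = 2.357 − (-0.220) = 2.577; smaller M is more luminous → Star Q.
L ratio = 10^(0.4 |ΔM|) = 10^1.031 = 10.73

Star Q is more luminous, by a factor of 10.7.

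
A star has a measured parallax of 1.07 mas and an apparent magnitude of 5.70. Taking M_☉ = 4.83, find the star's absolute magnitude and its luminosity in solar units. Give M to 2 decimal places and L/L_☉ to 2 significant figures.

M ≈ -4.15; L/L_☉ ≈ 3900

d = 1/p = 1000/1.07 mas = 934.6 pc
M = m − 5 log₁₀ d + 5 = 5.70 − 5·2.9706 + 5 = -4.153
M − M_☉ = -4.153 − 4.83 = -8.983
L/L_☉ = 10^(−0.4 × -8.983) = 3920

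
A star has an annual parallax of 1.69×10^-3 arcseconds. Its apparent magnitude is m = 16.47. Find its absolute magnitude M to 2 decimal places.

d = 1/p = 1/1.69×10^-3″ = 591.7 pc
5 log₁₀(d/10 pc) = 5 log₁₀(591.7) − 5 = 8.861
M = m − 5 log₁₀(d/10) = 16.47 − 8.861 = 7.609

M ≈ 7.61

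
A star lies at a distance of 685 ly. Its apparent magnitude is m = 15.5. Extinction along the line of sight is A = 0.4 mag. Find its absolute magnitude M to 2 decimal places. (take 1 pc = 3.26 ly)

d = 685 ly / 3.26 = 210.1 pc
5 log₁₀(d/10 pc) = 5 log₁₀(210.1) − 5 = 6.612
M = m − 5 log₁₀(d/10) − A = 15.5 − 6.612 − 0.4 = 8.488

M ≈ 8.49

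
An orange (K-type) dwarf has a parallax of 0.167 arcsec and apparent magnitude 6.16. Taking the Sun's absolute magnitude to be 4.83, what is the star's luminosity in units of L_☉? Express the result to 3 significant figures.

d = 1/p = 1/0.167″ = 5.988 pc
M = m − 5 log₁₀ d + 5 = 6.16 − 5·0.7773 + 5 = 7.274
M − M_☉ = 7.274 − 4.83 = 2.444
L/L_☉ = 10^(−0.4 × 2.444) = 0.1053

L/L_☉ ≈ 0.105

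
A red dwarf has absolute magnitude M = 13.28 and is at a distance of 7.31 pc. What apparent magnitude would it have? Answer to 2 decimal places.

m = M + 5 log₁₀ d − 5 = 13.28 + 5·0.8639 − 5 = 12.600

m ≈ 12.60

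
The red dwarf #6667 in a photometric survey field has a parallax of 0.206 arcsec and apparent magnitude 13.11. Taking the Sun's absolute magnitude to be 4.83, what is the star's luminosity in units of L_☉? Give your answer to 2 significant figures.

d = 1/p = 1/0.206″ = 4.854 pc
M = m − 5 log₁₀ d + 5 = 13.11 − 5·0.6861 + 5 = 14.679
M − M_☉ = 14.679 − 4.83 = 9.849
L/L_☉ = 10^(−0.4 × 9.849) = 1.149×10^-4

L/L_☉ ≈ 1.1×10^-4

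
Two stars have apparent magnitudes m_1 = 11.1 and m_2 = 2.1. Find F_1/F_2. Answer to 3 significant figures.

Δm = 11.1 − (2.1) = 9.0
Flux ratio = 10^(−0.4 Δm) = 10^(−0.4 × 9.0) = 10^-3.600 = 2.512×10^-4

F_1/F_2 ≈ 2.51×10^-4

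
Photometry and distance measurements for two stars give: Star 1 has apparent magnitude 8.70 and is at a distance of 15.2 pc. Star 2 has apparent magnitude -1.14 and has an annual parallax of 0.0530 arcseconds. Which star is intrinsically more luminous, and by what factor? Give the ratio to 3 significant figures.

Star 2 is more luminous, by a factor of 13300.

Star 1: M = m − 5 log₁₀ d + 5 = 8.70 − 5·1.1818 + 5 = 7.791
Star 2: d = 1/p = 1/0.0530″ = 18.87 pc
Star 2: M = m − 5 log₁₀ d + 5 = -1.14 − 5·1.2757 + 5 = -2.519
ΔM = M_1 − M_2 = 7.791 − (-2.519) = 10.309; smaller M is more luminous → Star 2.
L ratio = 10^(0.4 |ΔM|) = 10^4.124 = 13300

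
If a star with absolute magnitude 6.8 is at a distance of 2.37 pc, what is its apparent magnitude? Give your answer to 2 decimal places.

m ≈ 3.67

m = M + 5 log₁₀ d − 5 = 6.8 + 5·0.3747 − 5 = 3.674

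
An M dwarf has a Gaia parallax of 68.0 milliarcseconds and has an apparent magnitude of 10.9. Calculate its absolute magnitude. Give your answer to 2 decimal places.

p = 68.0 mas = 0.0680″ → d = 1/p = 14.71 pc
5 log₁₀(d/10 pc) = 5 log₁₀(14.71) − 5 = 0.837
M = m − 5 log₁₀(d/10) = 10.9 − 0.837 = 10.063

M ≈ 10.06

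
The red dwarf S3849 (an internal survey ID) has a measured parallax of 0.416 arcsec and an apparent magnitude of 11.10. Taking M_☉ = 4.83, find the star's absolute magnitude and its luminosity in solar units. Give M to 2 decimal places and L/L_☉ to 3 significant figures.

M ≈ 14.20; L/L_☉ ≈ 1.79×10^-4

d = 1/p = 1/0.416″ = 2.404 pc
M = m − 5 log₁₀ d + 5 = 11.10 − 5·0.3809 + 5 = 14.195
M − M_☉ = 14.195 − 4.83 = 9.365
L/L_☉ = 10^(−0.4 × 9.365) = 1.794×10^-4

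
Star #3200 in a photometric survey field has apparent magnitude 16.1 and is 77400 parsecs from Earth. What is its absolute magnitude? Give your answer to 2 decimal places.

5 log₁₀(d/10 pc) = 5 log₁₀(77400) − 5 = 19.444
M = m − 5 log₁₀(d/10) = 16.1 − 19.444 = -3.344

M ≈ -3.34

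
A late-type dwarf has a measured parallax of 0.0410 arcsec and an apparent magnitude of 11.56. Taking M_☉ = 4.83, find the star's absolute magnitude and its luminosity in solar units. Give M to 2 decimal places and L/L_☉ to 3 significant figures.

M ≈ 9.62; L/L_☉ ≈ 0.0121

d = 1/p = 1/0.0410″ = 24.39 pc
M = m − 5 log₁₀ d + 5 = 11.56 − 5·1.3872 + 5 = 9.624
M − M_☉ = 9.624 − 4.83 = 4.794
L/L_☉ = 10^(−0.4 × 4.794) = 0.01209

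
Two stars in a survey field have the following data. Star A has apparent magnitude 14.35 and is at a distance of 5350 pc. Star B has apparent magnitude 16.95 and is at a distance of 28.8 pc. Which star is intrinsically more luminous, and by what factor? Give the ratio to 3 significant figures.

Star A is more luminous, by a factor of 378000.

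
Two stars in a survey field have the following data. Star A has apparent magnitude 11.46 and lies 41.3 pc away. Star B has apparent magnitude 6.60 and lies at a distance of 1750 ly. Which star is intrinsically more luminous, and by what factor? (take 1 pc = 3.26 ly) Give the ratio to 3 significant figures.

Star A: M = m − 5 log₁₀ d + 5 = 11.46 − 5·1.6160 + 5 = 8.380
Star B: d = 1750 ly / 3.26 = 536.8 pc
Star B: M = m − 5 log₁₀ d + 5 = 6.60 − 5·2.7298 + 5 = -2.049
ΔM = M_A − M_B = 8.380 − (-2.049) = 10.429; smaller M is more luminous → Star B.
L ratio = 10^(0.4 |ΔM|) = 10^4.172 = 14850

Star B is more luminous, by a factor of 14900.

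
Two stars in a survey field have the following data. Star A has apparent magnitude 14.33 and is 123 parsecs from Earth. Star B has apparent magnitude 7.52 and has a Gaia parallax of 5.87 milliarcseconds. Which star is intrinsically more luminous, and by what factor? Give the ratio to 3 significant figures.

Star B is more luminous, by a factor of 1020.

Star A: M = m − 5 log₁₀ d + 5 = 14.33 − 5·2.0899 + 5 = 8.880
Star B: p = 5.87 mas = 5.87×10^-3″ → d = 1/p = 170.4 pc
Star B: M = m − 5 log₁₀ d + 5 = 7.52 − 5·2.2314 + 5 = 1.363
ΔM = M_A − M_B = 8.880 − (1.363) = 7.517; smaller M is more luminous → Star B.
L ratio = 10^(0.4 |ΔM|) = 10^3.007 = 1016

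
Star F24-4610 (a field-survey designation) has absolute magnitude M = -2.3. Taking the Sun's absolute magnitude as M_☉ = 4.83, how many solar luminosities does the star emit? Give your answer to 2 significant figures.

L/L_☉ ≈ 710

M − M_☉ = -2.3 − 4.83 = -7.130
L/L_☉ = 10^(−0.4 (M − M_☉)) = 10^2.852 = 711.2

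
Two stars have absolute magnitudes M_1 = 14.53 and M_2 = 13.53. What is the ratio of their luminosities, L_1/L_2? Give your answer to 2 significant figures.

ΔM = M_1 − M_2 = 1.00
L_1/L_2 = 10^(−0.4 ΔM) = 10^-0.400 = 0.3981

L_1/L_2 ≈ 0.40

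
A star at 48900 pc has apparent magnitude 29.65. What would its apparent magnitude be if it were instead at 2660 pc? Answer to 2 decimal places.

Flux ∝ 1/d², so Δm = 5 log₁₀(d₂/d₁) = 5 log₁₀(2660/48900) = -6.322
m₂ = m₁ + Δm = 29.65 + (-6.322) = 23.328

m ≈ 23.33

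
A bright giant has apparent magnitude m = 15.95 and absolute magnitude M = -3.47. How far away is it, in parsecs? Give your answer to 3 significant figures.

μ = m − M = 19.420
m − M = 5 log₁₀ d − 5
log₁₀ d = (m − M)/5 + 1 = 4.8840
d = 10^4.8840 = 76560 pc

d ≈ 76600 pc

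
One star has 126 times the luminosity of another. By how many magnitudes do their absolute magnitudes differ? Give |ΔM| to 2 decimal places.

|ΔM| ≈ 5.25

Pogson: ΔM = −2.5 log₁₀(ratio) = −2.5 log₁₀(126) = −2.5 × 2.1004 = -5.251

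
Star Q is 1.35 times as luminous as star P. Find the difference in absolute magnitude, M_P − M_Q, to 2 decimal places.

M_P − M_Q ≈ 0.33

Pogson: ΔM = −2.5 log₁₀(ratio) = −2.5 log₁₀(1.35) = −2.5 × 0.1303 = -0.326
Star Q is brighter so has the smaller magnitude: M_P − M_Q is positive.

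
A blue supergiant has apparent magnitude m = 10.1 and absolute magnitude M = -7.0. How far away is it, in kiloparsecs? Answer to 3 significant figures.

μ = m − M = 17.100
m − M = 5 log₁₀ d − 5
log₁₀ d = (m − M)/5 + 1 = 4.4200
d = 10^4.4200 = 26300 pc
= 26.30 kpc

d ≈ 26.3 kpc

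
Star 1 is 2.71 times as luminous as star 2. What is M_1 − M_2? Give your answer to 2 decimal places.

M_1 − M_2 ≈ -1.08

Pogson: ΔM = −2.5 log₁₀(ratio) = −2.5 log₁₀(2.71) = −2.5 × 0.4330 = -1.082
Star 1 is brighter, so it has the smaller magnitude: the difference is negative.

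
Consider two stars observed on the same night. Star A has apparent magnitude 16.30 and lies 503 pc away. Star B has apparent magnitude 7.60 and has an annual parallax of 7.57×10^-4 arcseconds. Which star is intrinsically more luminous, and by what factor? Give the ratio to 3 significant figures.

Star A: M = m − 5 log₁₀ d + 5 = 16.30 − 5·2.7016 + 5 = 7.792
Star B: d = 1/p = 1/7.57×10^-4″ = 1321 pc
Star B: M = m − 5 log₁₀ d + 5 = 7.60 − 5·3.1209 + 5 = -3.005
ΔM = M_A − M_B = 7.792 − (-3.005) = 10.797; smaller M is more luminous → Star B.
L ratio = 10^(0.4 |ΔM|) = 10^4.319 = 20830

Star B is more luminous, by a factor of 20800.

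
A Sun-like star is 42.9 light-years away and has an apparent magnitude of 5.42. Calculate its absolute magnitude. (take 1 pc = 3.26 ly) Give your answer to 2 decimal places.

d = 42.9 ly / 3.26 = 13.16 pc
5 log₁₀(d/10 pc) = 5 log₁₀(13.16) − 5 = 0.596
M = m − 5 log₁₀(d/10) = 5.42 − 0.596 = 4.824

M ≈ 4.82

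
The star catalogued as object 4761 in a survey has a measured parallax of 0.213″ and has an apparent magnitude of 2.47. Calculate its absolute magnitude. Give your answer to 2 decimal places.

d = 1/p = 1/0.213″ = 4.695 pc
5 log₁₀(d/10 pc) = 5 log₁₀(4.695) − 5 = -1.642
M = m − 5 log₁₀(d/10) = 2.47 + 1.642 = 4.112

M ≈ 4.11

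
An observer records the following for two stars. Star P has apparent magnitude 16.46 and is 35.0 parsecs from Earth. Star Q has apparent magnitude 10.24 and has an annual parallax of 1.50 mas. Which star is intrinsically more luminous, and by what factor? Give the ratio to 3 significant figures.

Star P: M = m − 5 log₁₀ d + 5 = 16.46 − 5·1.5441 + 5 = 13.740
Star Q: p = 1.50 mas = 1.50×10^-3″ → d = 1/p = 666.7 pc
Star Q: M = m − 5 log₁₀ d + 5 = 10.24 − 5·2.8239 + 5 = 1.120
ΔM = M_P − M_Q = 13.740 − (1.120) = 12.619; smaller M is more luminous → Star Q.
L ratio = 10^(0.4 |ΔM|) = 10^5.048 = 111600

Star Q is more luminous, by a factor of 112000.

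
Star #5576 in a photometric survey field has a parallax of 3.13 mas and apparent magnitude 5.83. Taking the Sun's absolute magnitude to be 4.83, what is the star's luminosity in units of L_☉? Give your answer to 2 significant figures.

d = 1/p = 1000/3.13 mas = 319.5 pc
M = m − 5 log₁₀ d + 5 = 5.83 − 5·2.5045 + 5 = -1.692
M − M_☉ = -1.692 − 4.83 = -6.522
L/L_☉ = 10^(−0.4 × -6.522) = 406.4

L/L_☉ ≈ 410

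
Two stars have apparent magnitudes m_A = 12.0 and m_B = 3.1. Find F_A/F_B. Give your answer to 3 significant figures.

F_A/F_B ≈ 2.75×10^-4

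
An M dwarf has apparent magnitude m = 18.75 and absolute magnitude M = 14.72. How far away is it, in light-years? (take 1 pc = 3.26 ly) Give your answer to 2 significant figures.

μ = m − M = 4.030
m − M = 5 log₁₀ d − 5
log₁₀ d = (m − M)/5 + 1 = 1.8060
d = 10^1.8060 = 63.97 pc
= 208.6 ly

d ≈ 210 ly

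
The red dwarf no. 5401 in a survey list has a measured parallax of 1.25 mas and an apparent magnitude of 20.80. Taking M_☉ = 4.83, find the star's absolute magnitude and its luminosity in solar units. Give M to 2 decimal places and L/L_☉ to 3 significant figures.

M ≈ 11.28; L/L_☉ ≈ 2.62×10^-3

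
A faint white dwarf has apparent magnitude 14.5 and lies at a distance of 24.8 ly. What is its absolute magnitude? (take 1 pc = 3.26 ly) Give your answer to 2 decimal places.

M ≈ 15.09

d = 24.8 ly / 3.26 = 7.607 pc
5 log₁₀(d/10 pc) = 5 log₁₀(7.607) − 5 = -0.594
M = m − 5 log₁₀(d/10) = 14.5 + 0.594 = 15.094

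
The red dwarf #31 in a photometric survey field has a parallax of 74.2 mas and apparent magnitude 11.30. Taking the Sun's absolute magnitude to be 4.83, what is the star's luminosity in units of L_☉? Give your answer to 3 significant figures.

L/L_☉ ≈ 4.69×10^-3

d = 1/p = 1000/74.2 mas = 13.48 pc
M = m − 5 log₁₀ d + 5 = 11.30 − 5·1.1296 + 5 = 10.652
M − M_☉ = 10.652 − 4.83 = 5.822
L/L_☉ = 10^(−0.4 × 5.822) = 4.690×10^-3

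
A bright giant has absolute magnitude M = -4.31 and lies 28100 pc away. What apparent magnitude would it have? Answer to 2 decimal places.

m ≈ 12.93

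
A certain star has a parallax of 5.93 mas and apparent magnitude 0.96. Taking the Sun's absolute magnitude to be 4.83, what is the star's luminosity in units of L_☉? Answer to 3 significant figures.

d = 1/p = 1000/5.93 mas = 168.6 pc
M = m − 5 log₁₀ d + 5 = 0.96 − 5·2.2269 + 5 = -5.175
M − M_☉ = -5.175 − 4.83 = -10.005
L/L_☉ = 10^(−0.4 × -10.005) = 10040

L/L_☉ ≈ 10000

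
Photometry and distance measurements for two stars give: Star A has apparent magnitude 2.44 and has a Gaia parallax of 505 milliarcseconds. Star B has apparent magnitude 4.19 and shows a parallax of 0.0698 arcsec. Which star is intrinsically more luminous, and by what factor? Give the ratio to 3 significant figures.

Star A: p = 505 mas = 0.505″ → d = 1/p = 1.980 pc
Star A: M = m − 5 log₁₀ d + 5 = 2.44 − 5·0.2967 + 5 = 5.956
Star B: d = 1/p = 1/0.0698″ = 14.33 pc
Star B: M = m − 5 log₁₀ d + 5 = 4.19 − 5·1.1561 + 5 = 3.409
ΔM = M_A − M_B = 5.956 − (3.409) = 2.547; smaller M is more luminous → Star B.
L ratio = 10^(0.4 |ΔM|) = 10^1.019 = 10.44

Star B is more luminous, by a factor of 10.4.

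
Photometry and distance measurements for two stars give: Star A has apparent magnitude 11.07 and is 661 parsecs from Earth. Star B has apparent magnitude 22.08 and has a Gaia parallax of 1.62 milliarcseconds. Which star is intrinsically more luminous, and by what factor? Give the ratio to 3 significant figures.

Star A is more luminous, by a factor of 29100.

Star A: M = m − 5 log₁₀ d + 5 = 11.07 − 5·2.8202 + 5 = 1.969
Star B: p = 1.62 mas = 1.62×10^-3″ → d = 1/p = 617.3 pc
Star B: M = m − 5 log₁₀ d + 5 = 22.08 − 5·2.7905 + 5 = 13.128
ΔM = M_A − M_B = 1.969 − (13.128) = -11.159; smaller M is more luminous → Star A.
L ratio = 10^(0.4 |ΔM|) = 10^4.463 = 29070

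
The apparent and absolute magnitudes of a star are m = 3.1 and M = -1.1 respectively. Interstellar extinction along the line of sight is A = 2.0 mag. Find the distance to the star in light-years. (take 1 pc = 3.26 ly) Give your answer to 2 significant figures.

d ≈ 90 ly

m − M = 5 log₁₀(d/10 pc) + A  ⇒  3.1 − (-1.1) − 2.0 = 5 log₁₀(d/10)
2.200 = 5 log₁₀(d/10)
log₁₀ d = (m − M − A)/5 + 1 = 1.4400
d = 10^1.4400 = 27.54 pc
= 89.79 ly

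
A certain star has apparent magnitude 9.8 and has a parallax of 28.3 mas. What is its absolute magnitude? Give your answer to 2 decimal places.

p = 28.3 mas = 0.0283″ → d = 1/p = 35.34 pc
5 log₁₀(d/10 pc) = 5 log₁₀(35.34) − 5 = 2.741
M = m − 5 log₁₀(d/10) = 9.8 − 2.741 = 7.059

M ≈ 7.06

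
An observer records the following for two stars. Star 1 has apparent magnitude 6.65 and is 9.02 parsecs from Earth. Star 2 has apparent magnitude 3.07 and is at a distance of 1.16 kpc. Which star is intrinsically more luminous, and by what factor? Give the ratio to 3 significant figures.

Star 2 is more luminous, by a factor of 447000.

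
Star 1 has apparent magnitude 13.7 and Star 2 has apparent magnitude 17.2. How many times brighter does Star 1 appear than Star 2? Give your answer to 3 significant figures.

Δm = 13.7 − (17.2) = -3.5
Flux ratio = 10^(−0.4 Δm) = 10^(−0.4 × -3.5) = 10^1.400 = 25.12

25.1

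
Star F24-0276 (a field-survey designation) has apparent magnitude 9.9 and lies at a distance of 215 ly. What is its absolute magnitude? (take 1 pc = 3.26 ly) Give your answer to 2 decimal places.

d = 215 ly / 3.26 = 65.95 pc
5 log₁₀(d/10 pc) = 5 log₁₀(65.95) − 5 = 4.096
M = m − 5 log₁₀(d/10) = 9.9 − 4.096 = 5.804

M ≈ 5.80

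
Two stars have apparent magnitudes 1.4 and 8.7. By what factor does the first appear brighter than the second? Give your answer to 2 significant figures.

830

Δm = 1.4 − (8.7) = -7.3
Flux ratio = 10^(−0.4 Δm) = 10^(−0.4 × -7.3) = 10^2.920 = 831.8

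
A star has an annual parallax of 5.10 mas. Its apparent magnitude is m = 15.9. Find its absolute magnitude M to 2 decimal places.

M ≈ 9.44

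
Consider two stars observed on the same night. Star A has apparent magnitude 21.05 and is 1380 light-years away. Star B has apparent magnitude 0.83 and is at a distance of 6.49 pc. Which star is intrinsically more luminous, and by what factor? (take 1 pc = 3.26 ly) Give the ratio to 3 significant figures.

Star A: d = 1380 ly / 3.26 = 423.3 pc
Star A: M = m − 5 log₁₀ d + 5 = 21.05 − 5·2.6267 + 5 = 12.917
Star B: M = m − 5 log₁₀ d + 5 = 0.83 − 5·0.8122 + 5 = 1.769
ΔM = M_A − M_B = 12.917 − (1.769) = 11.148; smaller M is more luminous → Star B.
L ratio = 10^(0.4 |ΔM|) = 10^4.459 = 28790

Star B is more luminous, by a factor of 28800.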